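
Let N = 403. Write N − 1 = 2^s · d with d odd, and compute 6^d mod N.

403 − 1 = 402 = 2^1 · 201, so d = 201.
6^1 ≡ 6 (mod 403)
6^2 ≡ 6^2 = 36 ≡ 36 (mod 403)
6^4 ≡ 36^2 = 1296 ≡ 87 (mod 403)
6^8 ≡ 87^2 = 7569 ≡ 315 (mod 403)
6^16 ≡ 315^2 = 99225 ≡ 87 (mod 403)
6^32 ≡ 87^2 = 7569 ≡ 315 (mod 403)
6^64 ≡ 315^2 = 99225 ≡ 87 (mod 403)
6^128 ≡ 87^2 = 7569 ≡ 315 (mod 403)
201 = 128 + 64 + 8 + 1 in binary powers of 2.
So 6^201 ≡ 315 · 87 · 315 · 6 ≡ 278 (mod 403).
Squaring chain: 278; never reaches −1, so base 6 is a Miller–Rabin witness that 403 is composite.

278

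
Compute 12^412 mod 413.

12^1 ≡ 12 (mod 413)
12^2 ≡ 12^2 = 144 ≡ 144 (mod 413)
12^4 ≡ 144^2 = 20736 ≡ 86 (mod 413)
12^8 ≡ 86^2 = 7396 ≡ 375 (mod 413)
12^16 ≡ 375^2 = 140625 ≡ 205 (mod 413)
12^32 ≡ 205^2 = 42025 ≡ 312 (mod 413)
12^64 ≡ 312^2 = 97344 ≡ 289 (mod 413)
12^128 ≡ 289^2 = 83521 ≡ 95 (mod 413)
12^256 ≡ 95^2 = 9025 ≡ 352 (mod 413)
412 = 256 + 128 + 16 + 8 + 4 in binary powers of 2.
So 12^412 ≡ 352 · 95 · 205 · 375 · 86 ≡ 289 (mod 413).
Since 289 ≠ 1, base 12 is a Fermat witness: 413 is composite.

289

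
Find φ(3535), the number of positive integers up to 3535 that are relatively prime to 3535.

2400

Factor: 3535 = 5 · 7 · 101.
φ(3535) = (5−1) · (7−1) · (101−1) = 4 · 6 · 100 = 2400.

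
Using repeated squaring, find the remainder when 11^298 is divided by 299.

127

11^1 ≡ 11 (mod 299)
11^2 ≡ 11^2 = 121 ≡ 121 (mod 299)
11^4 ≡ 121^2 = 14641 ≡ 289 (mod 299)
11^8 ≡ 289^2 = 83521 ≡ 100 (mod 299)
11^16 ≡ 100^2 = 10000 ≡ 133 (mod 299)
11^32 ≡ 133^2 = 17689 ≡ 48 (mod 299)
11^64 ≡ 48^2 = 2304 ≡ 211 (mod 299)
11^128 ≡ 211^2 = 44521 ≡ 269 (mod 299)
11^256 ≡ 269^2 = 72361 ≡ 3 (mod 299)
298 = 256 + 32 + 8 + 2 in binary powers of 2.
So 11^298 ≡ 3 · 48 · 100 · 121 ≡ 127 (mod 299).
Since 127 ≠ 1, base 11 is a Fermat witness: 299 is composite.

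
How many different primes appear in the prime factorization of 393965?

5

393965 = 5 · 78793
78793 = 11 · 7163
7163 = 13 · 551
551 = 19 · 29
393965 = 5 · 11 · 13 · 19 · 29, which has 5 distinct prime factors.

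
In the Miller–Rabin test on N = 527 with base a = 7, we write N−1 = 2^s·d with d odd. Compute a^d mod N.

165

527 − 1 = 526 = 2^1 · 263, so d = 263.
7^1 ≡ 7 (mod 527)
7^2 ≡ 7^2 = 49 ≡ 49 (mod 527)
7^4 ≡ 49^2 = 2401 ≡ 293 (mod 527)
7^8 ≡ 293^2 = 85849 ≡ 475 (mod 527)
7^16 ≡ 475^2 = 225625 ≡ 69 (mod 527)
7^32 ≡ 69^2 = 4761 ≡ 18 (mod 527)
7^64 ≡ 18^2 = 324 ≡ 324 (mod 527)
7^128 ≡ 324^2 = 104976 ≡ 103 (mod 527)
7^256 ≡ 103^2 = 10609 ≡ 69 (mod 527)
263 = 256 + 4 + 2 + 1 in binary powers of 2.
So 7^263 ≡ 69 · 293 · 49 · 7 ≡ 165 (mod 527).
Squaring chain: 165; never reaches −1, so base 7 is a Miller–Rabin witness that 527 is composite.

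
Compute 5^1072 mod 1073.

488

5^1 ≡ 5 (mod 1073)
5^2 ≡ 5^2 = 25 ≡ 25 (mod 1073)
5^4 ≡ 25^2 = 625 ≡ 625 (mod 1073)
5^8 ≡ 625^2 = 390625 ≡ 53 (mod 1073)
5^16 ≡ 53^2 = 2809 ≡ 663 (mod 1073)
5^32 ≡ 663^2 = 439569 ≡ 712 (mod 1073)
5^64 ≡ 712^2 = 506944 ≡ 488 (mod 1073)
5^128 ≡ 488^2 = 238144 ≡ 1011 (mod 1073)
5^256 ≡ 1011^2 = 1022121 ≡ 625 (mod 1073)
5^512 ≡ 625^2 = 390625 ≡ 53 (mod 1073)
5^1024 ≡ 53^2 = 2809 ≡ 663 (mod 1073)
1072 = 1024 + 32 + 16 in binary powers of 2.
So 5^1072 ≡ 663 · 712 · 663 ≡ 488 (mod 1073).
Since 488 ≠ 1, base 5 is a Fermat witness: 1073 is composite.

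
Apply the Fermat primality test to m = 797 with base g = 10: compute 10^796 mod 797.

1

10^1 ≡ 10 (mod 797)
10^2 ≡ 10^2 = 100 ≡ 100 (mod 797)
10^4 ≡ 100^2 = 10000 ≡ 436 (mod 797)
10^8 ≡ 436^2 = 190096 ≡ 410 (mod 797)
10^16 ≡ 410^2 = 168100 ≡ 730 (mod 797)
10^32 ≡ 730^2 = 532900 ≡ 504 (mod 797)
10^64 ≡ 504^2 = 254016 ≡ 570 (mod 797)
10^128 ≡ 570^2 = 324900 ≡ 521 (mod 797)
10^256 ≡ 521^2 = 271441 ≡ 461 (mod 797)
10^512 ≡ 461^2 = 212521 ≡ 519 (mod 797)
796 = 512 + 256 + 16 + 8 + 4 in binary powers of 2.
So 10^796 ≡ 519 · 461 · 730 · 410 · 436 ≡ 1 (mod 797).
Since the result is 1, base 10 gives no evidence that 797 is composite.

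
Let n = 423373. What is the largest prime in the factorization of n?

89

423373 = 67 · 6319
6319 = 71 · 89
89 is prime.
So 423373 = 67 · 71 · 89; the largest prime factor is 89.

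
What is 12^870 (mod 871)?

92

12^1 ≡ 12 (mod 871)
12^2 ≡ 12^2 = 144 ≡ 144 (mod 871)
12^4 ≡ 144^2 = 20736 ≡ 703 (mod 871)
12^8 ≡ 703^2 = 494209 ≡ 352 (mod 871)
12^16 ≡ 352^2 = 123904 ≡ 222 (mod 871)
12^32 ≡ 222^2 = 49284 ≡ 508 (mod 871)
12^64 ≡ 508^2 = 258064 ≡ 248 (mod 871)
12^128 ≡ 248^2 = 61504 ≡ 534 (mod 871)
12^256 ≡ 534^2 = 285156 ≡ 339 (mod 871)
12^512 ≡ 339^2 = 114921 ≡ 820 (mod 871)
870 = 512 + 256 + 64 + 32 + 4 + 2 in binary powers of 2.
So 12^870 ≡ 820 · 339 · 248 · 508 · 703 · 144 ≡ 92 (mod 871).
Since 92 ≠ 1, base 12 is a Fermat witness: 871 is composite.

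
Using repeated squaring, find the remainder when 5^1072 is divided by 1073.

488

5^1 ≡ 5 (mod 1073)
5^2 ≡ 5^2 = 25 ≡ 25 (mod 1073)
5^4 ≡ 25^2 = 625 ≡ 625 (mod 1073)
5^8 ≡ 625^2 = 390625 ≡ 53 (mod 1073)
5^16 ≡ 53^2 = 2809 ≡ 663 (mod 1073)
5^32 ≡ 663^2 = 439569 ≡ 712 (mod 1073)
5^64 ≡ 712^2 = 506944 ≡ 488 (mod 1073)
5^128 ≡ 488^2 = 238144 ≡ 1011 (mod 1073)
5^256 ≡ 1011^2 = 1022121 ≡ 625 (mod 1073)
5^512 ≡ 625^2 = 390625 ≡ 53 (mod 1073)
5^1024 ≡ 53^2 = 2809 ≡ 663 (mod 1073)
1072 = 1024 + 32 + 16 in binary powers of 2.
So 5^1072 ≡ 663 · 712 · 663 ≡ 488 (mod 1073).
Since 488 ≠ 1, base 5 is a Fermat witness: 1073 is composite.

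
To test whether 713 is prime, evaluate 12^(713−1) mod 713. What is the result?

12^1 ≡ 12 (mod 713)
12^2 ≡ 12^2 = 144 ≡ 144 (mod 713)
12^4 ≡ 144^2 = 20736 ≡ 59 (mod 713)
12^8 ≡ 59^2 = 3481 ≡ 629 (mod 713)
12^16 ≡ 629^2 = 395641 ≡ 639 (mod 713)
12^32 ≡ 639^2 = 408321 ≡ 485 (mod 713)
12^64 ≡ 485^2 = 235225 ≡ 648 (mod 713)
12^128 ≡ 648^2 = 419904 ≡ 660 (mod 713)
12^256 ≡ 660^2 = 435600 ≡ 670 (mod 713)
12^512 ≡ 670^2 = 448900 ≡ 423 (mod 713)
712 = 512 + 128 + 64 + 8 in binary powers of 2.
So 12^712 ≡ 423 · 660 · 648 · 629 ≡ 100 (mod 713).
Since 100 ≠ 1, base 12 is a Fermat witness: 713 is composite.

100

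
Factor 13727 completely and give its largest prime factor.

53

13727 = 7 · 1961
1961 = 37 · 53
53 is prime.
So 13727 = 7 · 37 · 53; the largest prime factor is 53.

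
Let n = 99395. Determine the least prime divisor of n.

99395 is odd.
Digit sum 35, not divisible by 3.
Ends in 5: divisible by 5.

5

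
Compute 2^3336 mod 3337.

2^1 ≡ 2 (mod 3337)
2^2 ≡ 2^2 = 4 ≡ 4 (mod 3337)
2^4 ≡ 4^2 = 16 ≡ 16 (mod 3337)
2^8 ≡ 16^2 = 256 ≡ 256 (mod 3337)
2^16 ≡ 256^2 = 65536 ≡ 2133 (mod 3337)
2^32 ≡ 2133^2 = 4549689 ≡ 1358 (mod 3337)
2^64 ≡ 1358^2 = 1844164 ≡ 2140 (mod 3337)
2^128 ≡ 2140^2 = 4579600 ≡ 1236 (mod 3337)
2^256 ≡ 1236^2 = 1527696 ≡ 2687 (mod 3337)
2^512 ≡ 2687^2 = 7219969 ≡ 2038 (mod 3337)
2^1024 ≡ 2038^2 = 4153444 ≡ 2216 (mod 3337)
2^2048 ≡ 2216^2 = 4910656 ≡ 1929 (mod 3337)
3336 = 2048 + 1024 + 256 + 8 in binary powers of 2.
So 2^3336 ≡ 1929 · 2216 · 2687 · 256 ≡ 1835 (mod 3337).
Since 1835 ≠ 1, base 2 is a Fermat witness: 3337 is composite.

1835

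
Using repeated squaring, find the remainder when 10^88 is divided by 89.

10^1 ≡ 10 (mod 89)
10^2 ≡ 10^2 = 100 ≡ 11 (mod 89)
10^4 ≡ 11^2 = 121 ≡ 32 (mod 89)
10^8 ≡ 32^2 = 1024 ≡ 45 (mod 89)
10^16 ≡ 45^2 = 2025 ≡ 67 (mod 89)
10^32 ≡ 67^2 = 4489 ≡ 39 (mod 89)
10^64 ≡ 39^2 = 1521 ≡ 8 (mod 89)
88 = 64 + 16 + 8 in binary powers of 2.
So 10^88 ≡ 8 · 67 · 45 ≡ 1 (mod 89).
Since the result is 1, base 10 gives no evidence that 89 is composite.

1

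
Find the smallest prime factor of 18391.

53

18391 is odd.
Digit sum 22, not divisible by 3.
Ends in 1: not divisible by 5.
7: 18391 = 7·2627 + 2
11: 18391 = 11·1671 + 10
13: 18391 = 13·1414 + 9
17: 18391 = 17·1081 + 14
19: 18391 = 19·967 + 18
23: 18391 = 23·799 + 14
29: 18391 = 29·634 + 5
31: 18391 = 31·593 + 8
37: 18391 = 37·497 + 2
41: 18391 = 41·448 + 23
43: 18391 = 43·427 + 30
47: 18391 = 47·391 + 14
53: 18391 = 53·347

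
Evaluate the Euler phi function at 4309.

4140

Factor: 4309 = 31 · 139.
φ(4309) = (31−1) · (139−1) = 30 · 138 = 4140.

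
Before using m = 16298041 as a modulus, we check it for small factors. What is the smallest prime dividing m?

16298041 is odd.
Digit sum 31, not divisible by 3.
Ends in 1: not divisible by 5.
7: 16298041 = 7·2328291 + 4
11: 16298041 = 11·1481640 + 1
13: 16298041 = 13·1253695 + 6
17: 16298041 = 17·958708 + 5
19: 16298041 = 19·857791 + 12
23: 16298041 = 23·708610 + 11
29: 16298041 = 29·562001 + 12
31: 16298041 = 31·525743 + 8
37: 16298041 = 37·440487 + 22
41: 16298041 = 41·397513 + 8
43: 16298041 = 43·379024 + 9
47: 16298041 = 47·346766 + 39
53: 16298041 = 53·307510 + 11
59: 16298041 = 59·276237 + 58
61: 16298041 = 61·267181

61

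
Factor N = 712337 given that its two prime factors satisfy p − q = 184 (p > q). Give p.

Since p = q + 184, we have 712337 = q(q + 184), so q² + 184q − 712337 = 0.
Discriminant: 184² + 4·712337 = 33856 + 2849348 = 2883204; √2883204 = 1698.
q = (−184 + 1698)/2 = 757, and p = q + 184 = 941.
Check: 757 · 941 = 712337.

941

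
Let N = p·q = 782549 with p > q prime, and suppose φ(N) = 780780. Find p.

φ(n) = (p−1)(q−1) = n − (p+q) + 1, so p + q = 782549 − 780780 + 1 = 1770.
p and q are the roots of t² − 1770t + 782549 = 0.
Discriminant: 1770² − 4·782549 = 3132900 − 3130196 = 2704; √2704 = 52.
q = (1770 − 52)/2 = 859, p = (1770 + 52)/2 = 911.
Check: 859 · 911 = 782549.

911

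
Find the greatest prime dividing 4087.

4087 = 61 · 67
67 is prime.
So 4087 = 61 · 67; the largest prime factor is 67.

67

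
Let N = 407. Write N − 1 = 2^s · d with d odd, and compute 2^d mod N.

407 − 1 = 406 = 2^1 · 203, so d = 203.
2^1 ≡ 2 (mod 407)
2^2 ≡ 2^2 = 4 ≡ 4 (mod 407)
2^4 ≡ 4^2 = 16 ≡ 16 (mod 407)
2^8 ≡ 16^2 = 256 ≡ 256 (mod 407)
2^16 ≡ 256^2 = 65536 ≡ 9 (mod 407)
2^32 ≡ 9^2 = 81 ≡ 81 (mod 407)
2^64 ≡ 81^2 = 6561 ≡ 49 (mod 407)
2^128 ≡ 49^2 = 2401 ≡ 366 (mod 407)
203 = 128 + 64 + 8 + 2 + 1 in binary powers of 2.
So 2^203 ≡ 366 · 49 · 256 · 4 · 2 ≡ 338 (mod 407).
Squaring chain: 338; never reaches −1, so base 2 is a Miller–Rabin witness that 407 is composite.

338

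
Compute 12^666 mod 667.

12^1 ≡ 12 (mod 667)
12^2 ≡ 12^2 = 144 ≡ 144 (mod 667)
12^4 ≡ 144^2 = 20736 ≡ 59 (mod 667)
12^8 ≡ 59^2 = 3481 ≡ 146 (mod 667)
12^16 ≡ 146^2 = 21316 ≡ 639 (mod 667)
12^32 ≡ 639^2 = 408321 ≡ 117 (mod 667)
12^64 ≡ 117^2 = 13689 ≡ 349 (mod 667)
12^128 ≡ 349^2 = 121801 ≡ 407 (mod 667)
12^256 ≡ 407^2 = 165649 ≡ 233 (mod 667)
12^512 ≡ 233^2 = 54289 ≡ 262 (mod 667)
666 = 512 + 128 + 16 + 8 + 2 in binary powers of 2.
So 12^666 ≡ 262 · 407 · 639 · 146 · 144 ≡ 492 (mod 667).
Since 492 ≠ 1, base 12 is a Fermat witness: 667 is composite.

492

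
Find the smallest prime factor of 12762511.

12762511 is odd.
Digit sum 25, not divisible by 3.
Ends in 1: not divisible by 5.
7: 12762511 = 7·1823215 + 6
11: 12762511 = 11·1160228 + 3
13: 12762511 = 13·981731 + 8
17: 12762511 = 17·750735 + 16
19: 12762511 = 19·671711 + 2
23: 12762511 = 23·554891 + 18
29: 12762511 = 29·440086 + 17
31: 12762511 = 31·411693 + 28
37: 12762511 = 37·344932 + 27
41: 12762511 = 41·311280 + 31
43: 12762511 = 43·296802 + 25
47: 12762511 = 47·271542 + 37
53: 12762511 = 53·240802 + 5
59: 12762511 = 59·216313 + 44
61: 12762511 = 61·209221 + 30
67: 12762511 = 67·190485 + 16
71: 12762511 = 71·179753 + 48
73: 12762511 = 73·174828 + 67
79: 12762511 = 79·161550 + 61
83: 12762511 = 83·153765 + 16
89: 12762511 = 89·143399

89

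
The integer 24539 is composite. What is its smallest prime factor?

24539 is odd.
Digit sum 23, not divisible by 3.
Ends in 9: not divisible by 5.
7: 24539 = 7·3505 + 4
11: 24539 = 11·2230 + 9
13: 24539 = 13·1887 + 8
17: 24539 = 17·1443 + 8
19: 24539 = 19·1291 + 10
23: 24539 = 23·1066 + 21
29: 24539 = 29·846 + 5
31: 24539 = 31·791 + 18
37: 24539 = 37·663 + 8
41: 24539 = 41·598 + 21
43: 24539 = 43·570 + 29
47: 24539 = 47·522 + 5
53: 24539 = 53·463

53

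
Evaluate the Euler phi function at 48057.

31488

Factor: 48057 = 3 · 83 · 193.
φ(48057) = (3−1) · (83−1) · (193−1) = 2 · 82 · 192 = 31488.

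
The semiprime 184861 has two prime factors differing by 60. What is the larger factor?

461

Since p = q + 60, we have 184861 = q(q + 60), so q² + 60q − 184861 = 0.
Discriminant: 60² + 4·184861 = 3600 + 739444 = 743044; √743044 = 862.
q = (−60 + 862)/2 = 401, and p = q + 60 = 461.
Check: 401 · 461 = 184861.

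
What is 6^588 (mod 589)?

6^1 ≡ 6 (mod 589)
6^2 ≡ 6^2 = 36 ≡ 36 (mod 589)
6^4 ≡ 36^2 = 1296 ≡ 118 (mod 589)
6^8 ≡ 118^2 = 13924 ≡ 377 (mod 589)
6^16 ≡ 377^2 = 142129 ≡ 180 (mod 589)
6^32 ≡ 180^2 = 32400 ≡ 5 (mod 589)
6^64 ≡ 5^2 = 25 ≡ 25 (mod 589)
6^128 ≡ 25^2 = 625 ≡ 36 (mod 589)
6^256 ≡ 36^2 = 1296 ≡ 118 (mod 589)
6^512 ≡ 118^2 = 13924 ≡ 377 (mod 589)
588 = 512 + 64 + 8 + 4 in binary powers of 2.
So 6^588 ≡ 377 · 25 · 377 · 118 ≡ 311 (mod 589).
Since 311 ≠ 1, base 6 is a Fermat witness: 589 is composite.

311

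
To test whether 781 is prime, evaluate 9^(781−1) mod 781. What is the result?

9^1 ≡ 9 (mod 781)
9^2 ≡ 9^2 = 81 ≡ 81 (mod 781)
9^4 ≡ 81^2 = 6561 ≡ 313 (mod 781)
9^8 ≡ 313^2 = 97969 ≡ 344 (mod 781)
9^16 ≡ 344^2 = 118336 ≡ 405 (mod 781)
9^32 ≡ 405^2 = 164025 ≡ 15 (mod 781)
9^64 ≡ 15^2 = 225 ≡ 225 (mod 781)
9^128 ≡ 225^2 = 50625 ≡ 641 (mod 781)
9^256 ≡ 641^2 = 410881 ≡ 75 (mod 781)
9^512 ≡ 75^2 = 5625 ≡ 158 (mod 781)
780 = 512 + 256 + 8 + 4 in binary powers of 2.
So 9^780 ≡ 158 · 75 · 344 · 313 ≡ 529 (mod 781).
Since 529 ≠ 1, base 9 is a Fermat witness: 781 is composite.

529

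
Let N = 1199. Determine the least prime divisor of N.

11

1199 is odd.
Digit sum 20, not divisible by 3.
Ends in 9: not divisible by 5.
7: 1199 = 7·171 + 2
11: 1199 = 11·109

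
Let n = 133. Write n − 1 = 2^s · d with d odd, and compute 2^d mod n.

50

133 − 1 = 132 = 2^2 · 33, so d = 33.
2^1 ≡ 2 (mod 133)
2^2 ≡ 2^2 = 4 ≡ 4 (mod 133)
2^4 ≡ 4^2 = 16 ≡ 16 (mod 133)
2^8 ≡ 16^2 = 256 ≡ 123 (mod 133)
2^16 ≡ 123^2 = 15129 ≡ 100 (mod 133)
2^32 ≡ 100^2 = 10000 ≡ 25 (mod 133)
33 = 32 + 1 in binary powers of 2.
So 2^33 ≡ 25 · 2 ≡ 50 (mod 133).
Squaring chain: 50 → 106; never reaches −1, so base 2 is a Miller–Rabin witness that 133 is composite.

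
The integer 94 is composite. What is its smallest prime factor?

94 is even: 2 divides it.

2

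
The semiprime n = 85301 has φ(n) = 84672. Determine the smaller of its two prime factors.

197

φ(n) = (p−1)(q−1) = n − (p+q) + 1, so p + q = 85301 − 84672 + 1 = 630.
p and q are the roots of t² − 630t + 85301 = 0.
Discriminant: 630² − 4·85301 = 396900 − 341204 = 55696; √55696 = 236.
q = (630 − 236)/2 = 197, p = (630 + 236)/2 = 433.
Check: 197 · 433 = 85301.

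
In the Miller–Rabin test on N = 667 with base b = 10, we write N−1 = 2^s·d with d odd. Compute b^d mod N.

172

667 − 1 = 666 = 2^1 · 333, so d = 333.
10^1 ≡ 10 (mod 667)
10^2 ≡ 10^2 = 100 ≡ 100 (mod 667)
10^4 ≡ 100^2 = 10000 ≡ 662 (mod 667)
10^8 ≡ 662^2 = 438244 ≡ 25 (mod 667)
10^16 ≡ 25^2 = 625 ≡ 625 (mod 667)
10^32 ≡ 625^2 = 390625 ≡ 430 (mod 667)
10^64 ≡ 430^2 = 184900 ≡ 141 (mod 667)
10^128 ≡ 141^2 = 19881 ≡ 538 (mod 667)
10^256 ≡ 538^2 = 289444 ≡ 633 (mod 667)
333 = 256 + 64 + 8 + 4 + 1 in binary powers of 2.
So 10^333 ≡ 633 · 141 · 25 · 662 · 10 ≡ 172 (mod 667).
Squaring chain: 172; never reaches −1, so base 10 is a Miller–Rabin witness that 667 is composite.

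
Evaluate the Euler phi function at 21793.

Factor: 21793 = 19 · 31 · 37.
φ(21793) = (19−1) · (31−1) · (37−1) = 18 · 30 · 36 = 19440.

19440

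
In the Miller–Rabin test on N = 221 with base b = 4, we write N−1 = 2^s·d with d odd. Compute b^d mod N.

221 − 1 = 220 = 2^2 · 55, so d = 55.
4^1 ≡ 4 (mod 221)
4^2 ≡ 4^2 = 16 ≡ 16 (mod 221)
4^4 ≡ 16^2 = 256 ≡ 35 (mod 221)
4^8 ≡ 35^2 = 1225 ≡ 120 (mod 221)
4^16 ≡ 120^2 = 14400 ≡ 35 (mod 221)
4^32 ≡ 35^2 = 1225 ≡ 120 (mod 221)
55 = 32 + 16 + 4 + 2 + 1 in binary powers of 2.
So 4^55 ≡ 120 · 35 · 35 · 16 · 4 ≡ 30 (mod 221).
Squaring chain: 30 → 16; never reaches −1, so base 4 is a Miller–Rabin witness that 221 is composite.

30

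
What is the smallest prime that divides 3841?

3841 is odd.
Digit sum 16, not divisible by 3.
Ends in 1: not divisible by 5.
7: 3841 = 7·548 + 5
11: 3841 = 11·349 + 2
13: 3841 = 13·295 + 6
17: 3841 = 17·225 + 16
19: 3841 = 19·202 + 3
23: 3841 = 23·167

23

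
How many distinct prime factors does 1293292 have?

6

1293292 = 2^2 · 323323
323323 = 7 · 46189
46189 = 11 · 4199
4199 = 13 · 323
323 = 17 · 19
1293292 = 2^2 · 7 · 11 · 13 · 17 · 19, which has 6 distinct prime factors.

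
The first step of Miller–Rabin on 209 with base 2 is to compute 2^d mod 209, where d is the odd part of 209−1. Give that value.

41

209 − 1 = 208 = 2^4 · 13, so d = 13.
2^1 ≡ 2 (mod 209)
2^2 ≡ 2^2 = 4 ≡ 4 (mod 209)
2^4 ≡ 4^2 = 16 ≡ 16 (mod 209)
2^8 ≡ 16^2 = 256 ≡ 47 (mod 209)
13 = 8 + 4 + 1 in binary powers of 2.
So 2^13 ≡ 47 · 16 · 2 ≡ 41 (mod 209).
Squaring chain: 41 → 9 → 81 → 82; never reaches −1, so base 2 is a Miller–Rabin witness that 209 is composite.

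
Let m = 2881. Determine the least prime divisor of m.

43

2881 is odd.
Digit sum 19, not divisible by 3.
Ends in 1: not divisible by 5.
7: 2881 = 7·411 + 4
11: 2881 = 11·261 + 10
13: 2881 = 13·221 + 8
17: 2881 = 17·169 + 8
19: 2881 = 19·151 + 12
23: 2881 = 23·125 + 6
29: 2881 = 29·99 + 10
31: 2881 = 31·92 + 29
37: 2881 = 37·77 + 32
41: 2881 = 41·70 + 11
43: 2881 = 43·67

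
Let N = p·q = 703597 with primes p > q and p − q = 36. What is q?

821

Since p = q + 36, we have 703597 = q(q + 36), so q² + 36q − 703597 = 0.
Discriminant: 36² + 4·703597 = 1296 + 2814388 = 2815684; √2815684 = 1678.
q = (−36 + 1678)/2 = 821, and p = q + 36 = 857.
Check: 821 · 857 = 703597.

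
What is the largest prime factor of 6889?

83

6889 = 83 · 83
83 = 83 · 1
So 6889 = 83^2; the largest prime factor is 83.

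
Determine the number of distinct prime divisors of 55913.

55913 = 11 · 5083
5083 = 13 · 391
391 = 17 · 23
55913 = 11 · 13 · 17 · 23, which has 4 distinct prime factors.

4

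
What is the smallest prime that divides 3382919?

3382919 is odd.
Digit sum 35, not divisible by 3.
Ends in 9: not divisible by 5.
7: 3382919 = 7·483274 + 1
11: 3382919 = 11·307538 + 1
13: 3382919 = 13·260224 + 7
17: 3382919 = 17·198995 + 4
19: 3382919 = 19·178048 + 7
23: 3382919 = 23·147083 + 10
29: 3382919 = 29·116652 + 11
31: 3382919 = 31·109126 + 13
37: 3382919 = 37·91430 + 9
41: 3382919 = 41·82510 + 9
43: 3382919 = 43·78672 + 23
47: 3382919 = 47·71977

47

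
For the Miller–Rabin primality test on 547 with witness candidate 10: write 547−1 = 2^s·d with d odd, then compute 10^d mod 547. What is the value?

1

547 − 1 = 546 = 2^1 · 273, so d = 273.
10^1 ≡ 10 (mod 547)
10^2 ≡ 10^2 = 100 ≡ 100 (mod 547)
10^4 ≡ 100^2 = 10000 ≡ 154 (mod 547)
10^8 ≡ 154^2 = 23716 ≡ 195 (mod 547)
10^16 ≡ 195^2 = 38025 ≡ 282 (mod 547)
10^32 ≡ 282^2 = 79524 ≡ 209 (mod 547)
10^64 ≡ 209^2 = 43681 ≡ 468 (mod 547)
10^128 ≡ 468^2 = 219024 ≡ 224 (mod 547)
10^256 ≡ 224^2 = 50176 ≡ 399 (mod 547)
273 = 256 + 16 + 1 in binary powers of 2.
So 10^273 ≡ 399 · 282 · 10 ≡ 1 (mod 547).
Since 10^d ≡ 1 (mod 547), base 10 does not prove 547 composite.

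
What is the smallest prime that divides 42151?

61

42151 is odd.
Digit sum 13, not divisible by 3.
Ends in 1: not divisible by 5.
7: 42151 = 7·6021 + 4
11: 42151 = 11·3831 + 10
13: 42151 = 13·3242 + 5
17: 42151 = 17·2479 + 8
19: 42151 = 19·2218 + 9
23: 42151 = 23·1832 + 15
29: 42151 = 29·1453 + 14
31: 42151 = 31·1359 + 22
37: 42151 = 37·1139 + 8
41: 42151 = 41·1028 + 3
43: 42151 = 43·980 + 11
47: 42151 = 47·896 + 39
53: 42151 = 53·795 + 16
59: 42151 = 59·714 + 25
61: 42151 = 61·691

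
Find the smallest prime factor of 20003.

83

20003 is odd.
Digit sum 5, not divisible by 3.
Ends in 3: not divisible by 5.
7: 20003 = 7·2857 + 4
11: 20003 = 11·1818 + 5
13: 20003 = 13·1538 + 9
17: 20003 = 17·1176 + 11
19: 20003 = 19·1052 + 15
23: 20003 = 23·869 + 16
29: 20003 = 29·689 + 22
31: 20003 = 31·645 + 8
37: 20003 = 37·540 + 23
41: 20003 = 41·487 + 36
43: 20003 = 43·465 + 8
47: 20003 = 47·425 + 28
53: 20003 = 53·377 + 22
59: 20003 = 59·339 + 2
61: 20003 = 61·327 + 56
67: 20003 = 67·298 + 37
71: 20003 = 71·281 + 52
73: 20003 = 73·274 + 1
79: 20003 = 79·253 + 16
83: 20003 = 83·241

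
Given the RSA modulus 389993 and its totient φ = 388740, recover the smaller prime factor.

571

φ(n) = (p−1)(q−1) = n − (p+q) + 1, so p + q = 389993 − 388740 + 1 = 1254.
p and q are the roots of t² − 1254t + 389993 = 0.
Discriminant: 1254² − 4·389993 = 1572516 − 1559972 = 12544; √12544 = 112.
q = (1254 − 112)/2 = 571, p = (1254 + 112)/2 = 683.
Check: 571 · 683 = 389993.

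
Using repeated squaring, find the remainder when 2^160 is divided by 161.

2^1 ≡ 2 (mod 161)
2^2 ≡ 2^2 = 4 ≡ 4 (mod 161)
2^4 ≡ 4^2 = 16 ≡ 16 (mod 161)
2^8 ≡ 16^2 = 256 ≡ 95 (mod 161)
2^16 ≡ 95^2 = 9025 ≡ 9 (mod 161)
2^32 ≡ 9^2 = 81 ≡ 81 (mod 161)
2^64 ≡ 81^2 = 6561 ≡ 121 (mod 161)
2^128 ≡ 121^2 = 14641 ≡ 151 (mod 161)
160 = 128 + 32 in binary powers of 2.
So 2^160 ≡ 151 · 81 ≡ 156 (mod 161).
Since 156 ≠ 1, base 2 is a Fermat witness: 161 is composite.

156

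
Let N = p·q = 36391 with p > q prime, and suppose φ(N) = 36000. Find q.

151

φ(n) = (p−1)(q−1) = n − (p+q) + 1, so p + q = 36391 − 36000 + 1 = 392.
p and q are the roots of t² − 392t + 36391 = 0.
Discriminant: 392² − 4·36391 = 153664 − 145564 = 8100; √8100 = 90.
q = (392 − 90)/2 = 151, p = (392 + 90)/2 = 241.
Check: 151 · 241 = 36391.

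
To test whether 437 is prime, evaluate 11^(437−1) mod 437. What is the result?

315

11^1 ≡ 11 (mod 437)
11^2 ≡ 11^2 = 121 ≡ 121 (mod 437)
11^4 ≡ 121^2 = 14641 ≡ 220 (mod 437)
11^8 ≡ 220^2 = 48400 ≡ 330 (mod 437)
11^16 ≡ 330^2 = 108900 ≡ 87 (mod 437)
11^32 ≡ 87^2 = 7569 ≡ 140 (mod 437)
11^64 ≡ 140^2 = 19600 ≡ 372 (mod 437)
11^128 ≡ 372^2 = 138384 ≡ 292 (mod 437)
11^256 ≡ 292^2 = 85264 ≡ 49 (mod 437)
436 = 256 + 128 + 32 + 16 + 4 in binary powers of 2.
So 11^436 ≡ 49 · 292 · 140 · 87 · 220 ≡ 315 (mod 437).
Since 315 ≠ 1, base 11 is a Fermat witness: 437 is composite.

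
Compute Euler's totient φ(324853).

301056

Factor: 324853 = 17 · 97 · 197.
φ(324853) = (17−1) · (97−1) · (197−1) = 16 · 96 · 196 = 301056.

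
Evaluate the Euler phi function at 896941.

856128

Factor: 896941 = 29 · 157 · 197.
φ(896941) = (29−1) · (157−1) · (197−1) = 28 · 156 · 196 = 856128.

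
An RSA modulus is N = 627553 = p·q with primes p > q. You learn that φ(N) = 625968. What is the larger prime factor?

829

φ(n) = (p−1)(q−1) = n − (p+q) + 1, so p + q = 627553 − 625968 + 1 = 1586.
p and q are the roots of t² − 1586t + 627553 = 0.
Discriminant: 1586² − 4·627553 = 2515396 − 2510212 = 5184; √5184 = 72.
q = (1586 − 72)/2 = 757, p = (1586 + 72)/2 = 829.
Check: 757 · 829 = 627553.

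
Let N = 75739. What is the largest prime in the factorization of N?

75739 = 23 · 3293
3293 = 37 · 89
89 is prime.
So 75739 = 23 · 37 · 89; the largest prime factor is 89.

89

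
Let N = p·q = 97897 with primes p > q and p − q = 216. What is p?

439

Since p = q + 216, we have 97897 = q(q + 216), so q² + 216q − 97897 = 0.
Discriminant: 216² + 4·97897 = 46656 + 391588 = 438244; √438244 = 662.
q = (−216 + 662)/2 = 223, and p = q + 216 = 439.
Check: 223 · 439 = 97897.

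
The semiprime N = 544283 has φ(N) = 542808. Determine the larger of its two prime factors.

757

φ(n) = (p−1)(q−1) = n − (p+q) + 1, so p + q = 544283 − 542808 + 1 = 1476.
p and q are the roots of t² − 1476t + 544283 = 0.
Discriminant: 1476² − 4·544283 = 2178576 − 2177132 = 1444; √1444 = 38.
q = (1476 − 38)/2 = 719, p = (1476 + 38)/2 = 757.
Check: 719 · 757 = 544283.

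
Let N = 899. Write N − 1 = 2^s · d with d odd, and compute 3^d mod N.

641

899 − 1 = 898 = 2^1 · 449, so d = 449.
3^1 ≡ 3 (mod 899)
3^2 ≡ 3^2 = 9 ≡ 9 (mod 899)
3^4 ≡ 9^2 = 81 ≡ 81 (mod 899)
3^8 ≡ 81^2 = 6561 ≡ 268 (mod 899)
3^16 ≡ 268^2 = 71824 ≡ 803 (mod 899)
3^32 ≡ 803^2 = 644809 ≡ 226 (mod 899)
3^64 ≡ 226^2 = 51076 ≡ 732 (mod 899)
3^128 ≡ 732^2 = 535824 ≡ 20 (mod 899)
3^256 ≡ 20^2 = 400 ≡ 400 (mod 899)
449 = 256 + 128 + 64 + 1 in binary powers of 2.
So 3^449 ≡ 400 · 20 · 732 · 3 ≡ 641 (mod 899).
Squaring chain: 641; never reaches −1, so base 3 is a Miller–Rabin witness that 899 is composite.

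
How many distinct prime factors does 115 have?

115 = 5 · 23
115 = 5 · 23, which has 2 distinct prime factors.

2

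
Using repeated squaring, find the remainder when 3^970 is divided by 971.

1

3^1 ≡ 3 (mod 971)
3^2 ≡ 3^2 = 9 ≡ 9 (mod 971)
3^4 ≡ 9^2 = 81 ≡ 81 (mod 971)
3^8 ≡ 81^2 = 6561 ≡ 735 (mod 971)
3^16 ≡ 735^2 = 540225 ≡ 349 (mod 971)
3^32 ≡ 349^2 = 121801 ≡ 426 (mod 971)
3^64 ≡ 426^2 = 181476 ≡ 870 (mod 971)
3^128 ≡ 870^2 = 756900 ≡ 491 (mod 971)
3^256 ≡ 491^2 = 241081 ≡ 273 (mod 971)
3^512 ≡ 273^2 = 74529 ≡ 733 (mod 971)
970 = 512 + 256 + 128 + 64 + 8 + 2 in binary powers of 2.
So 3^970 ≡ 733 · 273 · 491 · 870 · 735 · 9 ≡ 1 (mod 971).
Since the result is 1, base 3 gives no evidence that 971 is composite.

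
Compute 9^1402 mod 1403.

9^1 ≡ 9 (mod 1403)
9^2 ≡ 9^2 = 81 ≡ 81 (mod 1403)
9^4 ≡ 81^2 = 6561 ≡ 949 (mod 1403)
9^8 ≡ 949^2 = 900601 ≡ 1278 (mod 1403)
9^16 ≡ 1278^2 = 1633284 ≡ 192 (mod 1403)
9^32 ≡ 192^2 = 36864 ≡ 386 (mod 1403)
9^64 ≡ 386^2 = 148996 ≡ 278 (mod 1403)
9^128 ≡ 278^2 = 77284 ≡ 119 (mod 1403)
9^256 ≡ 119^2 = 14161 ≡ 131 (mod 1403)
9^512 ≡ 131^2 = 17161 ≡ 325 (mod 1403)
9^1024 ≡ 325^2 = 105625 ≡ 400 (mod 1403)
1402 = 1024 + 256 + 64 + 32 + 16 + 8 + 2 in binary powers of 2.
So 9^1402 ≡ 400 · 131 · 278 · 386 · 192 · 1278 · 81 ≡ 813 (mod 1403).
Since 813 ≠ 1, base 9 is a Fermat witness: 1403 is composite.

813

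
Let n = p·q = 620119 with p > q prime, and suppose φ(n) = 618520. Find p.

φ(n) = (p−1)(q−1) = n − (p+q) + 1, so p + q = 620119 − 618520 + 1 = 1600.
p and q are the roots of t² − 1600t + 620119 = 0.
Discriminant: 1600² − 4·620119 = 2560000 − 2480476 = 79524; √79524 = 282.
q = (1600 − 282)/2 = 659, p = (1600 + 282)/2 = 941.
Check: 659 · 941 = 620119.

941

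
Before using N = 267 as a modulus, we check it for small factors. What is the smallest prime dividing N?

3

267 is odd.
Digit sum 15, divisible by 3.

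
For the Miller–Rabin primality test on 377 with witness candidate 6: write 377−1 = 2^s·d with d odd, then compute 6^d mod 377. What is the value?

323

377 − 1 = 376 = 2^3 · 47, so d = 47.
6^1 ≡ 6 (mod 377)
6^2 ≡ 6^2 = 36 ≡ 36 (mod 377)
6^4 ≡ 36^2 = 1296 ≡ 165 (mod 377)
6^8 ≡ 165^2 = 27225 ≡ 81 (mod 377)
6^16 ≡ 81^2 = 6561 ≡ 152 (mod 377)
6^32 ≡ 152^2 = 23104 ≡ 107 (mod 377)
47 = 32 + 8 + 4 + 2 + 1 in binary powers of 2.
So 6^47 ≡ 107 · 81 · 165 · 36 · 6 ≡ 323 (mod 377).
Squaring chain: 323 → 277 → 198; never reaches −1, so base 6 is a Miller–Rabin witness that 377 is composite.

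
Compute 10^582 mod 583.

386

10^1 ≡ 10 (mod 583)
10^2 ≡ 10^2 = 100 ≡ 100 (mod 583)
10^4 ≡ 100^2 = 10000 ≡ 89 (mod 583)
10^8 ≡ 89^2 = 7921 ≡ 342 (mod 583)
10^16 ≡ 342^2 = 116964 ≡ 364 (mod 583)
10^32 ≡ 364^2 = 132496 ≡ 155 (mod 583)
10^64 ≡ 155^2 = 24025 ≡ 122 (mod 583)
10^128 ≡ 122^2 = 14884 ≡ 309 (mod 583)
10^256 ≡ 309^2 = 95481 ≡ 452 (mod 583)
10^512 ≡ 452^2 = 204304 ≡ 254 (mod 583)
582 = 512 + 64 + 4 + 2 in binary powers of 2.
So 10^582 ≡ 254 · 122 · 89 · 100 ≡ 386 (mod 583).
Since 386 ≠ 1, base 10 is a Fermat witness: 583 is composite.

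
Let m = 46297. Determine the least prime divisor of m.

46297 is odd.
Digit sum 28, not divisible by 3.
Ends in 7: not divisible by 5.
7: 46297 = 7·6613 + 6
11: 46297 = 11·4208 + 9
13: 46297 = 13·3561 + 4
17: 46297 = 17·2723 + 6
19: 46297 = 19·2436 + 13
23: 46297 = 23·2012 + 21
29: 46297 = 29·1596 + 13
31: 46297 = 31·1493 + 14
37: 46297 = 37·1251 + 10
41: 46297 = 41·1129 + 8
43: 46297 = 43·1076 + 29
47: 46297 = 47·985 + 2
53: 46297 = 53·873 + 28
59: 46297 = 59·784 + 41
61: 46297 = 61·758 + 59
67: 46297 = 67·691

67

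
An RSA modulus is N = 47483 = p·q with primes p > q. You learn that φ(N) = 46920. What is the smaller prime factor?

φ(n) = (p−1)(q−1) = n − (p+q) + 1, so p + q = 47483 − 46920 + 1 = 564.
p and q are the roots of t² − 564t + 47483 = 0.
Discriminant: 564² − 4·47483 = 318096 − 189932 = 128164; √128164 = 358.
q = (564 − 358)/2 = 103, p = (564 + 358)/2 = 461.
Check: 103 · 461 = 47483.

103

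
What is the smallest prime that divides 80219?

80219 is odd.
Digit sum 20, not divisible by 3.
Ends in 9: not divisible by 5.
7: 80219 = 7·11459 + 6
11: 80219 = 11·7292 + 7
13: 80219 = 13·6170 + 9
17: 80219 = 17·4718 + 13
19: 80219 = 19·4222 + 1
23: 80219 = 23·3487 + 18
29: 80219 = 29·2766 + 5
31: 80219 = 31·2587 + 22
37: 80219 = 37·2168 + 3
41: 80219 = 41·1956 + 23
43: 80219 = 43·1865 + 24
47: 80219 = 47·1706 + 37
53: 80219 = 53·1513 + 30
59: 80219 = 59·1359 + 38
61: 80219 = 61·1315 + 4
67: 80219 = 67·1197 + 20
71: 80219 = 71·1129 + 60
73: 80219 = 73·1098 + 65
79: 80219 = 79·1015 + 34
83: 80219 = 83·966 + 41
89: 80219 = 89·901 + 30
97: 80219 = 97·827

97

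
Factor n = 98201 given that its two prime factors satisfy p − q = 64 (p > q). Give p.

347

Since p = q + 64, we have 98201 = q(q + 64), so q² + 64q − 98201 = 0.
Discriminant: 64² + 4·98201 = 4096 + 392804 = 396900; √396900 = 630.
q = (−64 + 630)/2 = 283, and p = q + 64 = 347.
Check: 283 · 347 = 98201.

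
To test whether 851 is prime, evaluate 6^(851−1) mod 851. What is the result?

147

6^1 ≡ 6 (mod 851)
6^2 ≡ 6^2 = 36 ≡ 36 (mod 851)
6^4 ≡ 36^2 = 1296 ≡ 445 (mod 851)
6^8 ≡ 445^2 = 198025 ≡ 593 (mod 851)
6^16 ≡ 593^2 = 351649 ≡ 186 (mod 851)
6^32 ≡ 186^2 = 34596 ≡ 556 (mod 851)
6^64 ≡ 556^2 = 309136 ≡ 223 (mod 851)
6^128 ≡ 223^2 = 49729 ≡ 371 (mod 851)
6^256 ≡ 371^2 = 137641 ≡ 630 (mod 851)
6^512 ≡ 630^2 = 396900 ≡ 334 (mod 851)
850 = 512 + 256 + 64 + 16 + 2 in binary powers of 2.
So 6^850 ≡ 334 · 630 · 223 · 186 · 36 ≡ 147 (mod 851).
Since 147 ≠ 1, base 6 is a Fermat witness: 851 is composite.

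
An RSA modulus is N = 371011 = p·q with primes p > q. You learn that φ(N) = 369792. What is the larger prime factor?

643

φ(n) = (p−1)(q−1) = n − (p+q) + 1, so p + q = 371011 − 369792 + 1 = 1220.
p and q are the roots of t² − 1220t + 371011 = 0.
Discriminant: 1220² − 4·371011 = 1488400 − 1484044 = 4356; √4356 = 66.
q = (1220 − 66)/2 = 577, p = (1220 + 66)/2 = 643.
Check: 577 · 643 = 371011.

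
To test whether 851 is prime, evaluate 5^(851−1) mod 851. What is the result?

818

5^1 ≡ 5 (mod 851)
5^2 ≡ 5^2 = 25 ≡ 25 (mod 851)
5^4 ≡ 25^2 = 625 ≡ 625 (mod 851)
5^8 ≡ 625^2 = 390625 ≡ 16 (mod 851)
5^16 ≡ 16^2 = 256 ≡ 256 (mod 851)
5^32 ≡ 256^2 = 65536 ≡ 9 (mod 851)
5^64 ≡ 9^2 = 81 ≡ 81 (mod 851)
5^128 ≡ 81^2 = 6561 ≡ 604 (mod 851)
5^256 ≡ 604^2 = 364816 ≡ 588 (mod 851)
5^512 ≡ 588^2 = 345744 ≡ 238 (mod 851)
850 = 512 + 256 + 64 + 16 + 2 in binary powers of 2.
So 5^850 ≡ 238 · 588 · 81 · 256 · 25 ≡ 818 (mod 851).
Since 818 ≠ 1, base 5 is a Fermat witness: 851 is composite.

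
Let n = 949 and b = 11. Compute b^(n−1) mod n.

11^1 ≡ 11 (mod 949)
11^2 ≡ 11^2 = 121 ≡ 121 (mod 949)
11^4 ≡ 121^2 = 14641 ≡ 406 (mod 949)
11^8 ≡ 406^2 = 164836 ≡ 659 (mod 949)
11^16 ≡ 659^2 = 434281 ≡ 588 (mod 949)
11^32 ≡ 588^2 = 345744 ≡ 308 (mod 949)
11^64 ≡ 308^2 = 94864 ≡ 913 (mod 949)
11^128 ≡ 913^2 = 833569 ≡ 347 (mod 949)
11^256 ≡ 347^2 = 120409 ≡ 835 (mod 949)
11^512 ≡ 835^2 = 697225 ≡ 659 (mod 949)
948 = 512 + 256 + 128 + 32 + 16 + 4 in binary powers of 2.
So 11^948 ≡ 659 · 835 · 347 · 308 · 588 · 406 ≡ 885 (mod 949).
Since 885 ≠ 1, base 11 is a Fermat witness: 949 is composite.

885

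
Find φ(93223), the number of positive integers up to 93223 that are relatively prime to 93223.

84000

Factor: 93223 = 13 · 71 · 101.
φ(93223) = (13−1) · (71−1) · (101−1) = 12 · 70 · 100 = 84000.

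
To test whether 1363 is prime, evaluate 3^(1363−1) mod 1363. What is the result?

760

3^1 ≡ 3 (mod 1363)
3^2 ≡ 3^2 = 9 ≡ 9 (mod 1363)
3^4 ≡ 9^2 = 81 ≡ 81 (mod 1363)
3^8 ≡ 81^2 = 6561 ≡ 1109 (mod 1363)
3^16 ≡ 1109^2 = 1229881 ≡ 455 (mod 1363)
3^32 ≡ 455^2 = 207025 ≡ 1212 (mod 1363)
3^64 ≡ 1212^2 = 1468944 ≡ 993 (mod 1363)
3^128 ≡ 993^2 = 986049 ≡ 600 (mod 1363)
3^256 ≡ 600^2 = 360000 ≡ 168 (mod 1363)
3^512 ≡ 168^2 = 28224 ≡ 964 (mod 1363)
3^1024 ≡ 964^2 = 929296 ≡ 1093 (mod 1363)
1362 = 1024 + 256 + 64 + 16 + 2 in binary powers of 2.
So 3^1362 ≡ 1093 · 168 · 993 · 455 · 9 ≡ 760 (mod 1363).
Since 760 ≠ 1, base 3 is a Fermat witness: 1363 is composite.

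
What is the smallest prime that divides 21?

21 is odd.
Digit sum 3, divisible by 3.

3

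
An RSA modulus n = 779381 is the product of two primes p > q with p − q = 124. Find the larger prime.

Since p = q + 124, we have 779381 = q(q + 124), so q² + 124q − 779381 = 0.
Discriminant: 124² + 4·779381 = 15376 + 3117524 = 3132900; √3132900 = 1770.
q = (−124 + 1770)/2 = 823, and p = q + 124 = 947.
Check: 823 · 947 = 779381.

947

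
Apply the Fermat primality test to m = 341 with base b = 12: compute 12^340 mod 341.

56

12^1 ≡ 12 (mod 341)
12^2 ≡ 12^2 = 144 ≡ 144 (mod 341)
12^4 ≡ 144^2 = 20736 ≡ 276 (mod 341)
12^8 ≡ 276^2 = 76176 ≡ 133 (mod 341)
12^16 ≡ 133^2 = 17689 ≡ 298 (mod 341)
12^32 ≡ 298^2 = 88804 ≡ 144 (mod 341)
12^64 ≡ 144^2 = 20736 ≡ 276 (mod 341)
12^128 ≡ 276^2 = 76176 ≡ 133 (mod 341)
12^256 ≡ 133^2 = 17689 ≡ 298 (mod 341)
340 = 256 + 64 + 16 + 4 in binary powers of 2.
So 12^340 ≡ 298 · 276 · 298 · 276 ≡ 56 (mod 341).
Since 56 ≠ 1, base 12 is a Fermat witness: 341 is composite.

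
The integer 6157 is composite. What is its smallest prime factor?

47

6157 is odd.
Digit sum 19, not divisible by 3.
Ends in 7: not divisible by 5.
7: 6157 = 7·879 + 4
11: 6157 = 11·559 + 8
13: 6157 = 13·473 + 8
17: 6157 = 17·362 + 3
19: 6157 = 19·324 + 1
23: 6157 = 23·267 + 16
29: 6157 = 29·212 + 9
31: 6157 = 31·198 + 19
37: 6157 = 37·166 + 15
41: 6157 = 41·150 + 7
43: 6157 = 43·143 + 8
47: 6157 = 47·131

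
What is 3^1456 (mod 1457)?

3^1 ≡ 3 (mod 1457)
3^2 ≡ 3^2 = 9 ≡ 9 (mod 1457)
3^4 ≡ 9^2 = 81 ≡ 81 (mod 1457)
3^8 ≡ 81^2 = 6561 ≡ 733 (mod 1457)
3^16 ≡ 733^2 = 537289 ≡ 1113 (mod 1457)
3^32 ≡ 1113^2 = 1238769 ≡ 319 (mod 1457)
3^64 ≡ 319^2 = 101761 ≡ 1228 (mod 1457)
3^128 ≡ 1228^2 = 1507984 ≡ 1446 (mod 1457)
3^256 ≡ 1446^2 = 2090916 ≡ 121 (mod 1457)
3^512 ≡ 121^2 = 14641 ≡ 71 (mod 1457)
3^1024 ≡ 71^2 = 5041 ≡ 670 (mod 1457)
1456 = 1024 + 256 + 128 + 32 + 16 in binary powers of 2.
So 3^1456 ≡ 670 · 121 · 1446 · 319 · 1113 ≡ 307 (mod 1457).
Since 307 ≠ 1, base 3 is a Fermat witness: 1457 is composite.

307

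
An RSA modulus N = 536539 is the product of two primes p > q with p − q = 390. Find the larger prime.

Since p = q + 390, we have 536539 = q(q + 390), so q² + 390q − 536539 = 0.
Discriminant: 390² + 4·536539 = 152100 + 2146156 = 2298256; √2298256 = 1516.
q = (−390 + 1516)/2 = 563, and p = q + 390 = 953.
Check: 563 · 953 = 536539.

953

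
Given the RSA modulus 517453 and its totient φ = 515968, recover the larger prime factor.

φ(n) = (p−1)(q−1) = n − (p+q) + 1, so p + q = 517453 − 515968 + 1 = 1486.
p and q are the roots of t² − 1486t + 517453 = 0.
Discriminant: 1486² − 4·517453 = 2208196 − 2069812 = 138384; √138384 = 372.
q = (1486 − 372)/2 = 557, p = (1486 + 372)/2 = 929.
Check: 557 · 929 = 517453.

929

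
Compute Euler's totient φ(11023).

Factor: 11023 = 73 · 151.
φ(11023) = (73−1) · (151−1) = 72 · 150 = 10800.

10800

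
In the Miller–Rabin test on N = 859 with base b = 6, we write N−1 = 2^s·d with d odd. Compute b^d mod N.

1

859 − 1 = 858 = 2^1 · 429, so d = 429.
6^1 ≡ 6 (mod 859)
6^2 ≡ 6^2 = 36 ≡ 36 (mod 859)
6^4 ≡ 36^2 = 1296 ≡ 437 (mod 859)
6^8 ≡ 437^2 = 190969 ≡ 271 (mod 859)
6^16 ≡ 271^2 = 73441 ≡ 426 (mod 859)
6^32 ≡ 426^2 = 181476 ≡ 227 (mod 859)
6^64 ≡ 227^2 = 51529 ≡ 848 (mod 859)
6^128 ≡ 848^2 = 719104 ≡ 121 (mod 859)
6^256 ≡ 121^2 = 14641 ≡ 38 (mod 859)
429 = 256 + 128 + 32 + 8 + 4 + 1 in binary powers of 2.
So 6^429 ≡ 38 · 121 · 227 · 271 · 437 · 6 ≡ 1 (mod 859).
Since 6^d ≡ 1 (mod 859), base 6 does not prove 859 composite.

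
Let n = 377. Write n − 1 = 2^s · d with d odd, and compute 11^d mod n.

305

377 − 1 = 376 = 2^3 · 47, so d = 47.
11^1 ≡ 11 (mod 377)
11^2 ≡ 11^2 = 121 ≡ 121 (mod 377)
11^4 ≡ 121^2 = 14641 ≡ 315 (mod 377)
11^8 ≡ 315^2 = 99225 ≡ 74 (mod 377)
11^16 ≡ 74^2 = 5476 ≡ 198 (mod 377)
11^32 ≡ 198^2 = 39204 ≡ 373 (mod 377)
47 = 32 + 8 + 4 + 2 + 1 in binary powers of 2.
So 11^47 ≡ 373 · 74 · 315 · 121 · 11 ≡ 305 (mod 377).
Squaring chain: 305 → 283 → 165; never reaches −1, so base 11 is a Miller–Rabin witness that 377 is composite.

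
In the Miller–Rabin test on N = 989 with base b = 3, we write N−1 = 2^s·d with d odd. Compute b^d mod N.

989 − 1 = 988 = 2^2 · 247, so d = 247.
3^1 ≡ 3 (mod 989)
3^2 ≡ 3^2 = 9 ≡ 9 (mod 989)
3^4 ≡ 9^2 = 81 ≡ 81 (mod 989)
3^8 ≡ 81^2 = 6561 ≡ 627 (mod 989)
3^16 ≡ 627^2 = 393129 ≡ 496 (mod 989)
3^32 ≡ 496^2 = 246016 ≡ 744 (mod 989)
3^64 ≡ 744^2 = 553536 ≡ 685 (mod 989)
3^128 ≡ 685^2 = 469225 ≡ 439 (mod 989)
247 = 128 + 64 + 32 + 16 + 4 + 2 + 1 in binary powers of 2.
So 3^247 ≡ 439 · 685 · 744 · 496 · 81 · 9 · 3 ≡ 450 (mod 989).
Squaring chain: 450 → 744; never reaches −1, so base 3 is a Miller–Rabin witness that 989 is composite.

450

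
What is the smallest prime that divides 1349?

1349 is odd.
Digit sum 17, not divisible by 3.
Ends in 9: not divisible by 5.
7: 1349 = 7·192 + 5
11: 1349 = 11·122 + 7
13: 1349 = 13·103 + 10
17: 1349 = 17·79 + 6
19: 1349 = 19·71

19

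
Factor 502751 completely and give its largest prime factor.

502751 = 71 · 7081
7081 = 73 · 97
97 is prime.
So 502751 = 71 · 73 · 97; the largest prime factor is 97.

97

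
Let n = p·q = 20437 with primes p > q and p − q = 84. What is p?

191

Since p = q + 84, we have 20437 = q(q + 84), so q² + 84q − 20437 = 0.
Discriminant: 84² + 4·20437 = 7056 + 81748 = 88804; √88804 = 298.
q = (−84 + 298)/2 = 107, and p = q + 84 = 191.
Check: 107 · 191 = 20437.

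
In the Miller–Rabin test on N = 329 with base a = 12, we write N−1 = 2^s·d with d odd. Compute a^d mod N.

178

329 − 1 = 328 = 2^3 · 41, so d = 41.
12^1 ≡ 12 (mod 329)
12^2 ≡ 12^2 = 144 ≡ 144 (mod 329)
12^4 ≡ 144^2 = 20736 ≡ 9 (mod 329)
12^8 ≡ 9^2 = 81 ≡ 81 (mod 329)
12^16 ≡ 81^2 = 6561 ≡ 310 (mod 329)
12^32 ≡ 310^2 = 96100 ≡ 32 (mod 329)
41 = 32 + 8 + 1 in binary powers of 2.
So 12^41 ≡ 32 · 81 · 12 ≡ 178 (mod 329).
Squaring chain: 178 → 100 → 130; never reaches −1, so base 12 is a Miller–Rabin witness that 329 is composite.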